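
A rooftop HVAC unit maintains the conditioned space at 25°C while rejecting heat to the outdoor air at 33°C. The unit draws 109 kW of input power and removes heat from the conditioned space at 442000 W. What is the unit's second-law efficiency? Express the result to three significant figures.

0.109

Converting, Q̇_C = 442000 W = 442.0 kW, so COP_actual = Q̇_C/Ẇ = 442.0/109.0 = 4.055.
In absolute terms T_C = 298.15 K and T_H = 306.15 K, so ΔT = 8.000 K.
COP_Carnot = T_C/ΔT = 298.15/8.000 = 37.27.
η_II = COP_actual/COP_Carnot = 4.055/37.27 = 0.1088.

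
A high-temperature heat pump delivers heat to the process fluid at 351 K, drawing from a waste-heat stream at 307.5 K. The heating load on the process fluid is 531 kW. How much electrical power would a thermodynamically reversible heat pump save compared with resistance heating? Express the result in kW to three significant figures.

The reservoir spacing is ΔT = 351 − 307.5 = 43.50 K.
COP_Carnot = T_H/ΔT = 351.00/43.50 = 8.069.
Resistance heating needs Ẇ_res = Q̇_H = 531.0 kW; the reversible heat pump needs only Ẇ_hp = Q̇_H/COP = 65.81 kW.
Saving = 531.0 − 65.81 = 465.2 kW.

465 kW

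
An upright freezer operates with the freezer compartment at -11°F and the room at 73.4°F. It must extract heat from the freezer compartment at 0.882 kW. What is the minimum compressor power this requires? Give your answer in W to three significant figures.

166 W

In absolute terms T_C = 249.26 K and T_H = 296.15 K, so ΔT = 46.89 K.
COP_Carnot = T_C/ΔT = 249.26/46.89 = 5.316.
Ẇ_min = Q̇/COP_Carnot = 0.8820/5.316 = 0.1659 kW = 165.9 W.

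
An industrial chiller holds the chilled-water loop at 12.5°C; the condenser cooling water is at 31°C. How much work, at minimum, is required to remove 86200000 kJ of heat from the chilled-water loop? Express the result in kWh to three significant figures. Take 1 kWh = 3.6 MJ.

In absolute terms T_C = 285.65 K and T_H = 304.15 K, so ΔT = 18.50 K.
The reversible limit is COP_R = T_C/ΔT = 15.44, so W_min = Q_C/COP = Q_C·ΔT/T_C.
W_min = 86200000 × 18.50/285.65 = 5583000 kJ = 1551 kWh.

1550 kWh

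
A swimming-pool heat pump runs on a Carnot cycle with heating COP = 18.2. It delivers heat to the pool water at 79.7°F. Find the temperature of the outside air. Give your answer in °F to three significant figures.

COP_HP = T_H/(T_H − T_C) gives T_H − T_C = T_H/COP.
With T_H = 299.65 K, T_C = 299.65 × (1 − 1/18.2) = 283.19 K.
Converting, 283.19 K = 50.06°F.

50.1 °F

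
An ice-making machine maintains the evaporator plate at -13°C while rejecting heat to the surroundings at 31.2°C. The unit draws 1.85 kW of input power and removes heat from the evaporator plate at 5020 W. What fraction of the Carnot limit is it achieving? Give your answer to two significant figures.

Converting, Q̇_C = 5020 W = 5.020 kW, so COP_actual = Q̇_C/Ẇ = 5.020/1.850 = 2.714.
In absolute terms T_C = 260.15 K and T_H = 304.35 K, so ΔT = 44.20 K.
COP_Carnot = T_C/ΔT = 260.15/44.20 = 5.886.
η_II = COP_actual/COP_Carnot = 2.714/5.886 = 0.4610.

0.46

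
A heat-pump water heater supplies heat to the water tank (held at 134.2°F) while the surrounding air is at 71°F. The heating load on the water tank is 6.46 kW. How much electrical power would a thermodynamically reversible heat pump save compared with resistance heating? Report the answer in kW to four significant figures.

In absolute terms T_C = 294.82 K and T_H = 329.93 K, so ΔT = 35.11 K.
COP_Carnot = T_H/ΔT = 329.93/35.11 = 9.397.
Resistance heating needs Ẇ_res = Q̇_H = 6.460 kW; the reversible heat pump needs only Ẇ_hp = Q̇_H/COP = 0.6875 kW.
Saving = 6.460 − 0.6875 = 5.773 kW.

5.773 kW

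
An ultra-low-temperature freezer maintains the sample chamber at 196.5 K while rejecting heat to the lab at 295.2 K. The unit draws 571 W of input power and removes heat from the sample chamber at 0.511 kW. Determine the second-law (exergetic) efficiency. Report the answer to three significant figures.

Converting, Q̇_C = 0.5110 kW = 511.0 W, so COP_actual = Q̇_C/Ẇ = 511.0/571.0 = 0.8949.
The reservoir spacing is ΔT = 295.2 − 196.5 = 98.70 K.
COP_Carnot = T_C/ΔT = 196.50/98.70 = 1.991.
η_II = COP_actual/COP_Carnot = 0.8949/1.991 = 0.4495.

0.450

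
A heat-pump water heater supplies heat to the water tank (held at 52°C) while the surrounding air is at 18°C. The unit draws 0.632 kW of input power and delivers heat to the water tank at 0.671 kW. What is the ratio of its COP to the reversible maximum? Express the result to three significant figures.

COP_actual = Q̇_H/Ẇ = 0.6710/0.6320 = 1.062.
In absolute terms T_C = 291.15 K and T_H = 325.15 K, so ΔT = 34.00 K.
COP_Carnot = T_H/ΔT = 325.15/34.00 = 9.563.
η_II = COP_actual/COP_Carnot = 1.062/9.563 = 0.1110.

0.111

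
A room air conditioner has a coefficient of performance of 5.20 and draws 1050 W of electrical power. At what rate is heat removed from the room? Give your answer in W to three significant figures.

5460 W

Q̇_C = COP × Ẇ = 5.20 × 1050 = 5460 W.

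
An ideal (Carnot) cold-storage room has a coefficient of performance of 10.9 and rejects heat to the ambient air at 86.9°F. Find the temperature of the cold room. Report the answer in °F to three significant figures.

For a Carnot refrigerator COP_R = T_C/(T_H − T_C), so T_C = COP·T_H/(1 + COP).
With T_H = 303.65 K, T_C = 10.9 × 303.65/11.90 = 278.13 K.
Converting, 278.13 K = 40.97°F.

41.0 °F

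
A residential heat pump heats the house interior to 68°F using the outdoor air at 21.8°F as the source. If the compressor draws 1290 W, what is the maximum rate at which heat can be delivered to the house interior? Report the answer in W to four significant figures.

In absolute terms T_C = 267.48 K and T_H = 293.15 K, so ΔT = 25.67 K.
COP_Carnot = T_H/ΔT = 293.15/25.67 = 11.42.
Q̇_max = COP_Carnot × Ẇ = 11.42 × 1290 W = 14730 W.

14730 W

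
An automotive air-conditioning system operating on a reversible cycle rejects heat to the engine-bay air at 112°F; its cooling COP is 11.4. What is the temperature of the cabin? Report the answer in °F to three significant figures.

For a Carnot refrigerator COP_R = T_C/(T_H − T_C), so T_C = COP·T_H/(1 + COP).
With T_H = 317.59 K, T_C = 11.4 × 317.59/12.40 = 291.98 K.
Converting, 291.98 K = 65.90°F.

65.9 °F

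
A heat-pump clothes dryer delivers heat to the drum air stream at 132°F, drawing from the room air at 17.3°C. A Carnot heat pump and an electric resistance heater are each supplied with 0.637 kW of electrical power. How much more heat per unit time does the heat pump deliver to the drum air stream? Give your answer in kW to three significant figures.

4.84 kW

In absolute terms T_C = 290.45 K and T_H = 328.71 K, so ΔT = 38.26 K.
COP_Carnot = T_H/ΔT = 328.71/38.26 = 8.592.
The heat pump delivers Q̇_H = COP × Ẇ = 5.473 kW; the resistance heater delivers Ẇ = 0.6370 kW.
Extra = (COP − 1)·Ẇ = 4.836 kW.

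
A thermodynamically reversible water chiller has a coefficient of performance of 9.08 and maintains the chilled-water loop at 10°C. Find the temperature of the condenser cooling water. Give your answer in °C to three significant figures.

41.2 °C

COP_R = T_C/(T_H − T_C) gives T_H − T_C = T_C/COP.
With T_C = 283.15 K, T_H = 283.15 × (1 + 1/9.08) = 314.33 K.
Converting, 314.33 K = 41.18°C.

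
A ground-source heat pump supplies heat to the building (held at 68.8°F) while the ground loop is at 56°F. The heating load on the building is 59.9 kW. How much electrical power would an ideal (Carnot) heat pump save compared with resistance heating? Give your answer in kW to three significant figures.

In absolute terms T_C = 286.48 K and T_H = 293.59 K, so ΔT = 7.111 K.
COP_Carnot = T_H/ΔT = 293.59/7.111 = 41.29.
Resistance heating needs Ẇ_res = Q̇_H = 59.90 kW; the reversible heat pump needs only Ẇ_hp = Q̇_H/COP = 1.451 kW.
Saving = 59.90 − 1.451 = 58.45 kW.

58.4 kW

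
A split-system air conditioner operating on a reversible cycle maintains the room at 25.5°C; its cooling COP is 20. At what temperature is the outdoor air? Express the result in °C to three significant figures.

COP_R = T_C/(T_H − T_C) gives T_H − T_C = T_C/COP.
With T_C = 298.65 K, T_H = 298.65 × (1 + 1/20) = 313.58 K.
Converting, 313.58 K = 40.43°C.

40.4 °C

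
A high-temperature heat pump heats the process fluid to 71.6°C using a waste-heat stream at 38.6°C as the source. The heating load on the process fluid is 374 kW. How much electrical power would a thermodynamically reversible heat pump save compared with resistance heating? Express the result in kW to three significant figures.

338 kW

In absolute terms T_C = 311.75 K and T_H = 344.75 K, so ΔT = 33.00 K.
COP_Carnot = T_H/ΔT = 344.75/33.00 = 10.45.
Resistance heating needs Ẇ_res = Q̇_H = 374.0 kW; the reversible heat pump needs only Ẇ_hp = Q̇_H/COP = 35.80 kW.
Saving = 374.0 − 35.80 = 338.2 kW.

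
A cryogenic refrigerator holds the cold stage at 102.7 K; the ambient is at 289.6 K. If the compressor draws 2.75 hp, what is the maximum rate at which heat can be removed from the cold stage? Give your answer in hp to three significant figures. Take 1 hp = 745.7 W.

1.51 hp

The reservoir spacing is ΔT = 289.6 − 102.7 = 186.9 K.
COP_Carnot = T_C/ΔT = 102.70/186.9 = 0.5495.
Q̇_max = COP_Carnot × Ẇ = 0.5495 × 2.750 hp = 1.511 hp.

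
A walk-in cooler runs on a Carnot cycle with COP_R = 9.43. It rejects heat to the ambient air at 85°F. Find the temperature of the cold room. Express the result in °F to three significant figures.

For a Carnot refrigerator COP_R = T_C/(T_H − T_C), so T_C = COP·T_H/(1 + COP).
With T_H = 302.59 K, T_C = 9.43 × 302.59/10.43 = 273.58 K.
Converting, 273.58 K = 32.78°F.

32.8 °F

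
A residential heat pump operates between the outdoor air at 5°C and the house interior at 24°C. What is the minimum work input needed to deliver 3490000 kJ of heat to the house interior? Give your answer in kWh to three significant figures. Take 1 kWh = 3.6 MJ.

62.0 kWh

In absolute terms T_C = 278.15 K and T_H = 297.15 K, so ΔT = 19.00 K.
The reversible limit is COP_HP = T_H/ΔT = 15.64, so W_min = Q_H/COP = Q_H·ΔT/T_H.
W_min = 3490000 × 19.00/297.15 = 223200 kJ = 61.99 kWh.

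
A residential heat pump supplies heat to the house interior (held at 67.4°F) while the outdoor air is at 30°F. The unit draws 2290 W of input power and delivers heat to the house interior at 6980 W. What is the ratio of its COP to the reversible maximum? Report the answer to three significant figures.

COP_actual = Q̇_H/Ẇ = 6980/2290 = 3.048.
In absolute terms T_C = 272.04 K and T_H = 292.82 K, so ΔT = 20.78 K.
COP_Carnot = T_H/ΔT = 292.82/20.78 = 14.09.
η_II = COP_actual/COP_Carnot = 3.048/14.09 = 0.2163.

0.216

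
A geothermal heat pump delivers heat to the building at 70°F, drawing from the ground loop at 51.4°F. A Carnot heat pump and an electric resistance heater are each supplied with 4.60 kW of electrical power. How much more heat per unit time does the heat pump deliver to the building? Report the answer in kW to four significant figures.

126.4 kW

In absolute terms T_C = 283.93 K and T_H = 294.26 K, so ΔT = 10.33 K.
COP_Carnot = T_H/ΔT = 294.26/10.33 = 28.48.
The heat pump delivers Q̇_H = COP × Ẇ = 131.0 kW; the resistance heater delivers Ẇ = 4.600 kW.
Extra = (COP − 1)·Ẇ = 126.4 kW.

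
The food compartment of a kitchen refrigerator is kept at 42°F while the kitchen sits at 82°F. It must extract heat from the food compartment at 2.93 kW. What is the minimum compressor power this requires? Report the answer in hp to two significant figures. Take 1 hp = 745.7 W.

0.31 hp

In absolute terms T_C = 278.71 K and T_H = 300.93 K, so ΔT = 22.22 K.
COP_Carnot = T_C/ΔT = 278.71/22.22 = 12.54.
Ẇ_min = Q̇/COP_Carnot = 2.930/12.54 = 0.2336 kW = 0.3133 hp.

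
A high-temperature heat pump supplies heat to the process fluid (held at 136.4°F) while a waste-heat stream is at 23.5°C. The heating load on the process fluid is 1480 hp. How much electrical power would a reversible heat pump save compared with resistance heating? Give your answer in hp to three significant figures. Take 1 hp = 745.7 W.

1330 hp

In absolute terms T_C = 296.65 K and T_H = 331.15 K, so ΔT = 34.50 K.
COP_Carnot = T_H/ΔT = 331.15/34.50 = 9.599.
Resistance heating needs Ẇ_res = Q̇_H = 1480 hp; the reversible heat pump needs only Ẇ_hp = Q̇_H/COP = 154.2 hp.
Saving = 1480 − 154.2 = 1326 hp.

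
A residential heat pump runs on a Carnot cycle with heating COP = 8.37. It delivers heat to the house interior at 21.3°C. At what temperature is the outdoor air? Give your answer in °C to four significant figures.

COP_HP = T_H/(T_H − T_C) gives T_H − T_C = T_H/COP.
With T_H = 294.45 K, T_C = 294.45 × (1 − 1/8.37) = 259.27 K.
Converting, 259.27 K = -13.88°C.

-13.88 °C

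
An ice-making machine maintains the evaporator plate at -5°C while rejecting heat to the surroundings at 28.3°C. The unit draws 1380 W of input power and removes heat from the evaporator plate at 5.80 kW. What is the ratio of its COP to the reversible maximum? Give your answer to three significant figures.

Converting, Q̇_C = 5.800 kW = 5800 W, so COP_actual = Q̇_C/Ẇ = 5800/1380 = 4.203.
In absolute terms T_C = 268.15 K and T_H = 301.45 K, so ΔT = 33.30 K.
COP_Carnot = T_C/ΔT = 268.15/33.30 = 8.053.
η_II = COP_actual/COP_Carnot = 4.203/8.053 = 0.5219.

0.522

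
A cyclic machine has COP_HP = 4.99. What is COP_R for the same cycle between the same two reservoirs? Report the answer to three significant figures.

3.99

Since Q_H = Q_C + W for any cycle, COP_R = Q_C/W = Q_H/W − 1.
COP_R = 4.99 − 1 = 3.99.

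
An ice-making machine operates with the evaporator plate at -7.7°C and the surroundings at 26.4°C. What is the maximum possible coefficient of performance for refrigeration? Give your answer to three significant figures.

In absolute terms T_C = 265.45 K and T_H = 299.55 K, so ΔT = 34.10 K.
For a reversible cycle, COP_Carnot = T_C/ΔT = 265.45/34.10 = 7.784.

7.78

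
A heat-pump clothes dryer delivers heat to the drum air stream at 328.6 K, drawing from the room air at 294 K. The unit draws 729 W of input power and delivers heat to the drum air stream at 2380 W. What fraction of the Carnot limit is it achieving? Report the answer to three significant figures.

COP_actual = Q̇_H/Ẇ = 2380/729.0 = 3.265.
The reservoir spacing is ΔT = 328.6 − 294 = 34.60 K.
COP_Carnot = T_H/ΔT = 328.60/34.60 = 9.497.
η_II = COP_actual/COP_Carnot = 3.265/9.497 = 0.3438.

0.344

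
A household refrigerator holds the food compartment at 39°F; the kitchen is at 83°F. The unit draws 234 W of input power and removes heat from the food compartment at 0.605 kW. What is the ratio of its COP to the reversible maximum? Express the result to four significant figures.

Converting, Q̇_C = 0.6050 kW = 605.0 W, so COP_actual = Q̇_C/Ẇ = 605.0/234.0 = 2.585.
In absolute terms T_C = 277.04 K and T_H = 301.48 K, so ΔT = 24.44 K.
COP_Carnot = T_C/ΔT = 277.04/24.44 = 11.33.
η_II = COP_actual/COP_Carnot = 2.585/11.33 = 0.2281.

0.2281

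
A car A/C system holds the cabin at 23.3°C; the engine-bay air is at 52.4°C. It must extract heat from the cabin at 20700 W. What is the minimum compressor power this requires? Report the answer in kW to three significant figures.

2.03 kW

In absolute terms T_C = 296.45 K and T_H = 325.55 K, so ΔT = 29.10 K.
COP_Carnot = T_C/ΔT = 296.45/29.10 = 10.19.
Ẇ_min = Q̇/COP_Carnot = 20700/10.19 = 2032 W = 2.032 kW.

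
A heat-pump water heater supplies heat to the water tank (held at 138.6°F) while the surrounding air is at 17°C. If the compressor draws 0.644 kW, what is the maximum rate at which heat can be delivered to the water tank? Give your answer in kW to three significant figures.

5.07 kW

In absolute terms T_C = 290.15 K and T_H = 332.37 K, so ΔT = 42.22 K.
COP_Carnot = T_H/ΔT = 332.37/42.22 = 7.872.
Q̇_max = COP_Carnot × Ẇ = 7.872 × 0.6440 kW = 5.070 kW.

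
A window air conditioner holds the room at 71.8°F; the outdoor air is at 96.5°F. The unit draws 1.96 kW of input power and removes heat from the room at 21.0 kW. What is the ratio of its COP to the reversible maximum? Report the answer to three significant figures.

COP_actual = Q̇_C/Ẇ = 21.00/1.960 = 10.71.
In absolute terms T_C = 295.26 K and T_H = 308.98 K, so ΔT = 13.72 K.
COP_Carnot = T_C/ΔT = 295.26/13.72 = 21.52.
η_II = COP_actual/COP_Carnot = 10.71/21.52 = 0.4979.

0.498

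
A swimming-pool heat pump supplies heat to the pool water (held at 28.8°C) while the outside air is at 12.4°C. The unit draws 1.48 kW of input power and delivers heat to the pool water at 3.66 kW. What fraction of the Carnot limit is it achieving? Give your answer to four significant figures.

COP_actual = Q̇_H/Ẇ = 3.660/1.480 = 2.473.
In absolute terms T_C = 285.55 K and T_H = 301.95 K, so ΔT = 16.40 K.
COP_Carnot = T_H/ΔT = 301.95/16.40 = 18.41.
η_II = COP_actual/COP_Carnot = 2.473/18.41 = 0.1343.

0.1343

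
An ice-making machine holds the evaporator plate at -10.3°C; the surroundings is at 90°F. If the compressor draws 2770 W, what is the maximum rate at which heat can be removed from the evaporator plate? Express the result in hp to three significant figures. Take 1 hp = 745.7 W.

23.0 hp

In absolute terms T_C = 262.85 K and T_H = 305.37 K, so ΔT = 42.52 K.
COP_Carnot = T_C/ΔT = 262.85/42.52 = 6.181.
Q̇_max = COP_Carnot × Ẇ = 6.181 × 2770 W = 17120 W = 22.96 hp.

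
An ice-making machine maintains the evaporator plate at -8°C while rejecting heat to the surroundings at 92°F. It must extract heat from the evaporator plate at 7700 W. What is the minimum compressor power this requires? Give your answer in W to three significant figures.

In absolute terms T_C = 265.15 K and T_H = 306.48 K, so ΔT = 41.33 K.
COP_Carnot = T_C/ΔT = 265.15/41.33 = 6.415.
Ẇ_min = Q̇/COP_Carnot = 7700/6.415 = 1200 W.

1200 W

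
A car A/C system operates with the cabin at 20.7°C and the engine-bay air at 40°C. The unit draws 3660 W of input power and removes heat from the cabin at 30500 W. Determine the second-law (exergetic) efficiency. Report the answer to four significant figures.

0.5473

COP_actual = Q̇_C/Ẇ = 30500/3660 = 8.333.
In absolute terms T_C = 293.85 K and T_H = 313.15 K, so ΔT = 19.30 K.
COP_Carnot = T_C/ΔT = 293.85/19.30 = 15.23.
η_II = COP_actual/COP_Carnot = 8.333/15.23 = 0.5473.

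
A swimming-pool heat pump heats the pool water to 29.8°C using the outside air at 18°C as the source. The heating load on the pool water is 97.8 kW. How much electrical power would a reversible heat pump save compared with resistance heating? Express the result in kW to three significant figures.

94.0 kW

In absolute terms T_C = 291.15 K and T_H = 302.95 K, so ΔT = 11.80 K.
COP_Carnot = T_H/ΔT = 302.95/11.80 = 25.67.
Resistance heating needs Ẇ_res = Q̇_H = 97.80 kW; the reversible heat pump needs only Ẇ_hp = Q̇_H/COP = 3.809 kW.
Saving = 97.80 − 3.809 = 93.99 kW.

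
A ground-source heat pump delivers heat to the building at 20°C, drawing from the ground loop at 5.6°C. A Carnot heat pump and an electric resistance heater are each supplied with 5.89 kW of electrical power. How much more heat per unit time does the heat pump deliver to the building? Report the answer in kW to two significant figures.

110 kW

In absolute terms T_C = 278.75 K and T_H = 293.15 K, so ΔT = 14.40 K.
COP_Carnot = T_H/ΔT = 293.15/14.40 = 20.36.
The heat pump delivers Q̇_H = COP × Ẇ = 119.9 kW; the resistance heater delivers Ẇ = 5.890 kW.
Extra = (COP − 1)·Ẇ = 114.0 kW.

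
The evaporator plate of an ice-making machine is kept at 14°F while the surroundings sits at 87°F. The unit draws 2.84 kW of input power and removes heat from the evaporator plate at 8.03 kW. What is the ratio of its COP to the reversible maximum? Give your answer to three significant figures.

0.436

COP_actual = Q̇_C/Ẇ = 8.030/2.840 = 2.827.
In absolute terms T_C = 263.15 K and T_H = 303.71 K, so ΔT = 40.56 K.
COP_Carnot = T_C/ΔT = 263.15/40.56 = 6.489.
η_II = COP_actual/COP_Carnot = 2.827/6.489 = 0.4358.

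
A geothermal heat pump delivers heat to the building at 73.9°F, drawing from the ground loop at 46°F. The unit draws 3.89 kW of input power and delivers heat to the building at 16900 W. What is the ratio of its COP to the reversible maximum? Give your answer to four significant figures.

0.2272

Converting, Q̇_H = 16900 W = 16.90 kW, so COP_actual = Q̇_H/Ẇ = 16.90/3.890 = 4.344.
In absolute terms T_C = 280.93 K and T_H = 296.43 K, so ΔT = 15.50 K.
COP_Carnot = T_H/ΔT = 296.43/15.50 = 19.12.
η_II = COP_actual/COP_Carnot = 4.344/19.12 = 0.2272.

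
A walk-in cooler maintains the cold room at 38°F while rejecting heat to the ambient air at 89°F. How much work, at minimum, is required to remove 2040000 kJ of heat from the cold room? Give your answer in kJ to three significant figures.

209000 kJ

In absolute terms T_C = 276.48 K and T_H = 304.82 K, so ΔT = 28.33 K.
The reversible limit is COP_R = T_C/ΔT = 9.758, so W_min = Q_C/COP = Q_C·ΔT/T_C.
W_min = 2040000 × 28.33/276.48 = 209100 kJ.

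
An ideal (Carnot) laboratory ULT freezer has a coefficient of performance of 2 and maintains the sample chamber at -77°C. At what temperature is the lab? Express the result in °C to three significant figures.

COP_R = T_C/(T_H − T_C) gives T_H − T_C = T_C/COP.
With T_C = 196.15 K, T_H = 196.15 × (1 + 1/2) = 294.22 K.
Converting, 294.22 K = 21.07°C.

21.1 °C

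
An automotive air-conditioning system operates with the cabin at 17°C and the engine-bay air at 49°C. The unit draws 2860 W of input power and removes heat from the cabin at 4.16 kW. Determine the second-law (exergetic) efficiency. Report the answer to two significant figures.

0.16

Converting, Q̇_C = 4.160 kW = 4160 W, so COP_actual = Q̇_C/Ẇ = 4160/2860 = 1.455.
In absolute terms T_C = 290.15 K and T_H = 322.15 K, so ΔT = 32.00 K.
COP_Carnot = T_C/ΔT = 290.15/32.00 = 9.067.
η_II = COP_actual/COP_Carnot = 1.455/9.067 = 0.1604.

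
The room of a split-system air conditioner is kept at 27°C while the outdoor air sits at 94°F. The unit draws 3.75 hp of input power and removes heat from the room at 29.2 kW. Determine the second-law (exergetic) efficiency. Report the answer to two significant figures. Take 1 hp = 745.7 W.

0.26

Converting, Q̇_C = 29.20 kW = 39.16 hp, so COP_actual = Q̇_C/Ẇ = 39.16/3.750 = 10.44.
In absolute terms T_C = 300.15 K and T_H = 307.59 K, so ΔT = 7.444 K.
COP_Carnot = T_C/ΔT = 300.15/7.444 = 40.32.
η_II = COP_actual/COP_Carnot = 10.44/40.32 = 0.2590.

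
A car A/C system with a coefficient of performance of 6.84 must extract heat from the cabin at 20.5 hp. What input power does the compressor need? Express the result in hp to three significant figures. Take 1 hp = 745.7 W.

3.00 hp

Ẇ = Q̇_C/COP = 20.50/6.84 = 2.997 hp.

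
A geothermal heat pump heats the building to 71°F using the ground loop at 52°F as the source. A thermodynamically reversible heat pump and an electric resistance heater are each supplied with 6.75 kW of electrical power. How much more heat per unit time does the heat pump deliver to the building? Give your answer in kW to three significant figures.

In absolute terms T_C = 284.26 K and T_H = 294.82 K, so ΔT = 10.56 K.
COP_Carnot = T_H/ΔT = 294.82/10.56 = 27.93.
The heat pump delivers Q̇_H = COP × Ẇ = 188.5 kW; the resistance heater delivers Ẇ = 6.750 kW.
Extra = (COP − 1)·Ẇ = 181.8 kW.

182 kW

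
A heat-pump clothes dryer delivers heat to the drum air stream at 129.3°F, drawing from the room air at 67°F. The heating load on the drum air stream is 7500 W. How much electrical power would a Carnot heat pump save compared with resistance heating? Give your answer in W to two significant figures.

6700 W

In absolute terms T_C = 292.59 K and T_H = 327.21 K, so ΔT = 34.61 K.
COP_Carnot = T_H/ΔT = 327.21/34.61 = 9.454.
Resistance heating needs Ẇ_res = Q̇_H = 7500 W; the reversible heat pump needs only Ẇ_hp = Q̇_H/COP = 793.3 W.
Saving = 7500 − 793.3 = 6707 W.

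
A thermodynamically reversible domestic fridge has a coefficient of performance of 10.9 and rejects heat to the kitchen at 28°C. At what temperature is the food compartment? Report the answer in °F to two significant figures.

37 °F

For a Carnot refrigerator COP_R = T_C/(T_H − T_C), so T_C = COP·T_H/(1 + COP).
With T_H = 301.15 K, T_C = 10.9 × 301.15/11.90 = 275.84 K.
Converting, 275.84 K = 36.85°F.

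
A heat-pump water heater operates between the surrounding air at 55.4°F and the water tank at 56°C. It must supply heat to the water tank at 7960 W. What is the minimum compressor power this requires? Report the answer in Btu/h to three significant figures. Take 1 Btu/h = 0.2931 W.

In absolute terms T_C = 286.15 K and T_H = 329.15 K, so ΔT = 43.00 K.
COP_Carnot = T_H/ΔT = 329.15/43.00 = 7.655.
Ẇ_min = Q̇/COP_Carnot = 7960/7.655 = 1040 W = 3548 Btu/h.

3550 Btu/h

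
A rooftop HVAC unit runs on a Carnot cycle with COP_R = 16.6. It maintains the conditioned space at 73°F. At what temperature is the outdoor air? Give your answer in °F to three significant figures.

COP_R = T_C/(T_H − T_C) gives T_H − T_C = T_C/COP.
With T_C = 295.93 K, T_H = 295.93 × (1 + 1/16.6) = 313.75 K.
Converting, 313.75 K = 105.09°F.

105 °F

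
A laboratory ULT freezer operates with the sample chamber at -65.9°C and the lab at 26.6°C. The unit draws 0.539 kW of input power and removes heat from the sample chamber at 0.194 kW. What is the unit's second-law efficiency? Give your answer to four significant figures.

COP_actual = Q̇_C/Ẇ = 0.1940/0.5390 = 0.3599.
In absolute terms T_C = 207.25 K and T_H = 299.75 K, so ΔT = 92.50 K.
COP_Carnot = T_C/ΔT = 207.25/92.50 = 2.241.
η_II = COP_actual/COP_Carnot = 0.3599/2.241 = 0.1606.

0.1606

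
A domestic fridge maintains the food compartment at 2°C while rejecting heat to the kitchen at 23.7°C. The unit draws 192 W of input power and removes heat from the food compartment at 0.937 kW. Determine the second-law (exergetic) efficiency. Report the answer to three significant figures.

0.385

Converting, Q̇_C = 0.9370 kW = 937.0 W, so COP_actual = Q̇_C/Ẇ = 937.0/192.0 = 4.880.
In absolute terms T_C = 275.15 K and T_H = 296.85 K, so ΔT = 21.70 K.
COP_Carnot = T_C/ΔT = 275.15/21.70 = 12.68.
η_II = COP_actual/COP_Carnot = 4.880/12.68 = 0.3849.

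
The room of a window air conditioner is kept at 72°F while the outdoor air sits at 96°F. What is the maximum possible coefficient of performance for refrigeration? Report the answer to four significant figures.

22.15

In absolute terms T_C = 295.37 K and T_H = 308.71 K, so ΔT = 13.33 K.
For a reversible cycle, COP_Carnot = T_C/ΔT = 295.37/13.33 = 22.15.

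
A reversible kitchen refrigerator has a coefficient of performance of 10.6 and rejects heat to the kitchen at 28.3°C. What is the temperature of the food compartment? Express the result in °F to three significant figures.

For a Carnot refrigerator COP_R = T_C/(T_H − T_C), so T_C = COP·T_H/(1 + COP).
With T_H = 301.45 K, T_C = 10.6 × 301.45/11.60 = 275.46 K.
Converting, 275.46 K = 36.16°F.

36.2 °F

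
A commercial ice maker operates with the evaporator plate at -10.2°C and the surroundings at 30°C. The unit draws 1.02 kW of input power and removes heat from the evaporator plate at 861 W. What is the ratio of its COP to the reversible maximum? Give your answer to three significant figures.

0.129

Converting, Q̇_C = 861.0 W = 0.8610 kW, so COP_actual = Q̇_C/Ẇ = 0.8610/1.020 = 0.8441.
In absolute terms T_C = 262.95 K and T_H = 303.15 K, so ΔT = 40.20 K.
COP_Carnot = T_C/ΔT = 262.95/40.20 = 6.541.
η_II = COP_actual/COP_Carnot = 0.8441/6.541 = 0.1290.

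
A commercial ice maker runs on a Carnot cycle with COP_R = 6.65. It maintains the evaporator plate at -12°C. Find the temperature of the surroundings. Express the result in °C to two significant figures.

COP_R = T_C/(T_H − T_C) gives T_H − T_C = T_C/COP.
With T_C = 261.15 K, T_H = 261.15 × (1 + 1/6.65) = 300.42 K.
Converting, 300.42 K = 27.27°C.

27 °C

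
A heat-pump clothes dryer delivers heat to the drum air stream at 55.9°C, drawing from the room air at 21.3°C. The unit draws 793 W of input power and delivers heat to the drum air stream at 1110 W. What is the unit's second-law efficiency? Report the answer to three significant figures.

0.147

COP_actual = Q̇_H/Ẇ = 1110/793.0 = 1.400.
In absolute terms T_C = 294.45 K and T_H = 329.05 K, so ΔT = 34.60 K.
COP_Carnot = T_H/ΔT = 329.05/34.60 = 9.510.
η_II = COP_actual/COP_Carnot = 1.400/9.510 = 0.1472.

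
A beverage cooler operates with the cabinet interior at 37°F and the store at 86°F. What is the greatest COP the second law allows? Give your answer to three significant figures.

10.1

In absolute terms T_C = 275.93 K and T_H = 303.15 K, so ΔT = 27.22 K.
For a reversible cycle, COP_Carnot = T_C/ΔT = 275.93/27.22 = 10.14.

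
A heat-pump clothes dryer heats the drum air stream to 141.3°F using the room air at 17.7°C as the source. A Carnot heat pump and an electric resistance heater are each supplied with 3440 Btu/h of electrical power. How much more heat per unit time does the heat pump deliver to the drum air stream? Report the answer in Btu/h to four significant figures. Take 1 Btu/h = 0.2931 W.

23260 Btu/h

In absolute terms T_C = 290.85 K and T_H = 333.87 K, so ΔT = 43.02 K.
COP_Carnot = T_H/ΔT = 333.87/43.02 = 7.760.
The heat pump delivers Q̇_H = COP × Ẇ = 26700 Btu/h; the resistance heater delivers Ẇ = 3440 Btu/h.
Extra = (COP − 1)·Ẇ = 23260 Btu/h.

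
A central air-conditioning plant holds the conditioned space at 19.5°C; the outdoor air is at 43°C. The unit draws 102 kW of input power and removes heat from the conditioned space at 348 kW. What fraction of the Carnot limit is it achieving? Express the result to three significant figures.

0.274

COP_actual = Q̇_C/Ẇ = 348.0/102.0 = 3.412.
In absolute terms T_C = 292.65 K and T_H = 316.15 K, so ΔT = 23.50 K.
COP_Carnot = T_C/ΔT = 292.65/23.50 = 12.45.
η_II = COP_actual/COP_Carnot = 3.412/12.45 = 0.2740.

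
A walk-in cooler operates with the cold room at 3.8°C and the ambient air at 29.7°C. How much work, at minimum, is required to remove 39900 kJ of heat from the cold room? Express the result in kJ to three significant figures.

In absolute terms T_C = 276.95 K and T_H = 302.85 K, so ΔT = 25.90 K.
The reversible limit is COP_R = T_C/ΔT = 10.69, so W_min = Q_C/COP = Q_C·ΔT/T_C.
W_min = 39900 × 25.90/276.95 = 3731 kJ.

3730 kJ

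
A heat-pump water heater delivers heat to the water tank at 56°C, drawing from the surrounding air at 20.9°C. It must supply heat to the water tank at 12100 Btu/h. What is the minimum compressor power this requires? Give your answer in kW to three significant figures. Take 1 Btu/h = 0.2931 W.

In absolute terms T_C = 294.05 K and T_H = 329.15 K, so ΔT = 35.10 K.
COP_Carnot = T_H/ΔT = 329.15/35.10 = 9.377.
Ẇ_min = Q̇/COP_Carnot = 12100/9.377 = 1290 Btu/h = 0.3782 kW.

0.378 kW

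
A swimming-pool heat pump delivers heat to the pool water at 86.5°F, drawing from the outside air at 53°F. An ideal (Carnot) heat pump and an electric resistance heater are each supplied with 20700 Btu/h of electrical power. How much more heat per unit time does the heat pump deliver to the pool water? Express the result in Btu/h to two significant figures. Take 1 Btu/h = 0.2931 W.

320000 Btu/h

In absolute terms T_C = 284.82 K and T_H = 303.43 K, so ΔT = 18.61 K.
COP_Carnot = T_H/ΔT = 303.43/18.61 = 16.30.
The heat pump delivers Q̇_H = COP × Ẇ = 337500 Btu/h; the resistance heater delivers Ẇ = 20700 Btu/h.
Extra = (COP − 1)·Ẇ = 316800 Btu/h.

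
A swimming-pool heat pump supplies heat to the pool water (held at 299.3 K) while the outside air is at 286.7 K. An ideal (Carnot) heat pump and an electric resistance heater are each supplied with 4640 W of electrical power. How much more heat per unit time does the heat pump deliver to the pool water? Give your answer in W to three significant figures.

106000 W

The reservoir spacing is ΔT = 299.3 − 286.7 = 12.60 K.
COP_Carnot = T_H/ΔT = 299.30/12.60 = 23.75.
The heat pump delivers Q̇_H = COP × Ẇ = 110200 W; the resistance heater delivers Ẇ = 4640 W.
Extra = (COP − 1)·Ẇ = 105600 W.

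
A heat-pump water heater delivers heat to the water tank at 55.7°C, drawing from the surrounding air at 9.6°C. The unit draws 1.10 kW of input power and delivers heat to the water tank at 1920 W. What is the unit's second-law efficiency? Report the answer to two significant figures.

Converting, Q̇_H = 1920 W = 1.920 kW, so COP_actual = Q̇_H/Ẇ = 1.920/1.100 = 1.745.
In absolute terms T_C = 282.75 K and T_H = 328.85 K, so ΔT = 46.10 K.
COP_Carnot = T_H/ΔT = 328.85/46.10 = 7.133.
η_II = COP_actual/COP_Carnot = 1.745/7.133 = 0.2447.

0.24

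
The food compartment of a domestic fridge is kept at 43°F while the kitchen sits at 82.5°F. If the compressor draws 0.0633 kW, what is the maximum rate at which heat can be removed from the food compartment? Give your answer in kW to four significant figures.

In absolute terms T_C = 279.26 K and T_H = 301.21 K, so ΔT = 21.94 K.
COP_Carnot = T_C/ΔT = 279.26/21.94 = 12.73.
Q̇_max = COP_Carnot × Ẇ = 12.73 × 0.06330 kW = 0.8055 kW.

0.8055 kW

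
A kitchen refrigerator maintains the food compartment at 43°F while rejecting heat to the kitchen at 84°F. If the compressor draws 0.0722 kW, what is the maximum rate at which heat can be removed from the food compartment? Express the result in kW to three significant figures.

0.885 kW

In absolute terms T_C = 279.26 K and T_H = 302.04 K, so ΔT = 22.78 K.
COP_Carnot = T_C/ΔT = 279.26/22.78 = 12.26.
Q̇_max = COP_Carnot × Ẇ = 12.26 × 0.07220 kW = 0.8852 kW.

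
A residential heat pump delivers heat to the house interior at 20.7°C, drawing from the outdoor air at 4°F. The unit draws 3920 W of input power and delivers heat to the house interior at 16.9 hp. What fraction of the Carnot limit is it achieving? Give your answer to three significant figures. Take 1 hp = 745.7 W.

Converting, Q̇_H = 16.90 hp = 12600 W, so COP_actual = Q̇_H/Ẇ = 12600/3920 = 3.215.
In absolute terms T_C = 257.59 K and T_H = 293.85 K, so ΔT = 36.26 K.
COP_Carnot = T_H/ΔT = 293.85/36.26 = 8.105.
η_II = COP_actual/COP_Carnot = 3.215/8.105 = 0.3967.

0.397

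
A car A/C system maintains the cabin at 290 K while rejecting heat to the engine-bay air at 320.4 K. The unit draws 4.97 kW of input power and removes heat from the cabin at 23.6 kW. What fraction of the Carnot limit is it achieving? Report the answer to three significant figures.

0.498

COP_actual = Q̇_C/Ẇ = 23.60/4.970 = 4.748.
The reservoir spacing is ΔT = 320.4 − 290 = 30.40 K.
COP_Carnot = T_C/ΔT = 290.00/30.40 = 9.539.
η_II = COP_actual/COP_Carnot = 4.748/9.539 = 0.4978.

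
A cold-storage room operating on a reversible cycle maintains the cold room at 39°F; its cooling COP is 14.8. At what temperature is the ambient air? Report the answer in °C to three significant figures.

22.6 °C

COP_R = T_C/(T_H − T_C) gives T_H − T_C = T_C/COP.
With T_C = 277.04 K, T_H = 277.04 × (1 + 1/14.8) = 295.76 K.
Converting, 295.76 K = 22.61°C.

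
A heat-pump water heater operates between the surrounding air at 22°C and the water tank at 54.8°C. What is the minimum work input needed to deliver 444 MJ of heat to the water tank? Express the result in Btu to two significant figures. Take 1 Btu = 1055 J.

In absolute terms T_C = 295.15 K and T_H = 327.95 K, so ΔT = 32.80 K.
The reversible limit is COP_HP = T_H/ΔT = 9.998, so W_min = Q_H/COP = Q_H·ΔT/T_H.
W_min = 444.0 × 32.80/327.95 = 44.41 MJ = 42090 Btu.

42000 Btu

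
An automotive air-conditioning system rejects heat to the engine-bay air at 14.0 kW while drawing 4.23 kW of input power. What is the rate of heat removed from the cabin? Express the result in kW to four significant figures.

9.770 kW

For a cyclic device the first law requires Q̇_H = Q̇_C + Ẇ.
Q̇_C = Q̇_H − Ẇ = 9.770 kW.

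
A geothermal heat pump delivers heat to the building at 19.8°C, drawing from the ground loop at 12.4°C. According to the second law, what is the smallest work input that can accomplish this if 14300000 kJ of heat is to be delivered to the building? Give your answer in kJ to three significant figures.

361000 kJ

In absolute terms T_C = 285.55 K and T_H = 292.95 K, so ΔT = 7.400 K.
The reversible limit is COP_HP = T_H/ΔT = 39.59, so W_min = Q_H/COP = Q_H·ΔT/T_H.
W_min = 14300000 × 7.400/292.95 = 361200 kJ.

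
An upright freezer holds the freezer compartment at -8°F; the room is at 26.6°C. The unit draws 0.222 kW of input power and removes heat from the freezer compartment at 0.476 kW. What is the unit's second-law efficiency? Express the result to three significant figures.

COP_actual = Q̇_C/Ẇ = 0.4760/0.2220 = 2.144.
In absolute terms T_C = 250.93 K and T_H = 299.75 K, so ΔT = 48.82 K.
COP_Carnot = T_C/ΔT = 250.93/48.82 = 5.140.
η_II = COP_actual/COP_Carnot = 2.144/5.140 = 0.4172.

0.417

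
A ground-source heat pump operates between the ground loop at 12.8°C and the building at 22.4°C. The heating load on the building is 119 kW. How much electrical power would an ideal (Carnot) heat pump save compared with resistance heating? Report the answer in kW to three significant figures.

115 kW

In absolute terms T_C = 285.95 K and T_H = 295.55 K, so ΔT = 9.600 K.
COP_Carnot = T_H/ΔT = 295.55/9.600 = 30.79.
Resistance heating needs Ẇ_res = Q̇_H = 119.0 kW; the reversible heat pump needs only Ẇ_hp = Q̇_H/COP = 3.865 kW.
Saving = 119.0 − 3.865 = 115.1 kW.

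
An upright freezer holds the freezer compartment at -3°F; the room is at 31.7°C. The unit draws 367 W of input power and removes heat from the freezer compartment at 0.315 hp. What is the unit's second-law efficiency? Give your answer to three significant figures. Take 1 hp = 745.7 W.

Converting, Q̇_C = 0.3150 hp = 234.9 W, so COP_actual = Q̇_C/Ẇ = 234.9/367.0 = 0.6400.
In absolute terms T_C = 253.71 K and T_H = 304.85 K, so ΔT = 51.14 K.
COP_Carnot = T_C/ΔT = 253.71/51.14 = 4.961.
η_II = COP_actual/COP_Carnot = 0.6400/4.961 = 0.1290.

0.129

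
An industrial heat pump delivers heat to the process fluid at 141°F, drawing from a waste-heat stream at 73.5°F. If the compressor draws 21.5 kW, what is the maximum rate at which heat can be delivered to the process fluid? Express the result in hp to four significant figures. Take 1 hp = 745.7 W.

In absolute terms T_C = 296.21 K and T_H = 333.71 K, so ΔT = 37.50 K.
COP_Carnot = T_H/ΔT = 333.71/37.50 = 8.899.
Q̇_max = COP_Carnot × Ẇ = 8.899 × 21.50 kW = 191.3 kW = 256.6 hp.

256.6 hp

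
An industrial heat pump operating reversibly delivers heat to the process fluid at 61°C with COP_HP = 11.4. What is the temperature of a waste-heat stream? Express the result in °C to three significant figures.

31.7 °C

COP_HP = T_H/(T_H − T_C) gives T_H − T_C = T_H/COP.
With T_H = 334.15 K, T_C = 334.15 × (1 − 1/11.4) = 304.84 K.
Converting, 304.84 K = 31.69°C.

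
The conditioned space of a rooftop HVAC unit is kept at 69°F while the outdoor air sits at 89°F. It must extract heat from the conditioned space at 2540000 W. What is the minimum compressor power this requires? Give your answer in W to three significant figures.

In absolute terms T_C = 293.71 K and T_H = 304.82 K, so ΔT = 11.11 K.
COP_Carnot = T_C/ΔT = 293.71/11.11 = 26.43.
Ẇ_min = Q̇/COP_Carnot = 2540000/26.43 = 96090 W.

96100 W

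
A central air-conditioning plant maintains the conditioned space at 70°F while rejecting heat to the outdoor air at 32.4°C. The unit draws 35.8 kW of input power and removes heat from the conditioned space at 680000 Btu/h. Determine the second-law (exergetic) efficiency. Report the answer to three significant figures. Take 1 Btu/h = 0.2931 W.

0.214

Converting, Q̇_C = 680000 Btu/h = 199.3 kW, so COP_actual = Q̇_C/Ẇ = 199.3/35.80 = 5.567.
In absolute terms T_C = 294.26 K and T_H = 305.55 K, so ΔT = 11.29 K.
COP_Carnot = T_C/ΔT = 294.26/11.29 = 26.07.
η_II = COP_actual/COP_Carnot = 5.567/26.07 = 0.2136.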